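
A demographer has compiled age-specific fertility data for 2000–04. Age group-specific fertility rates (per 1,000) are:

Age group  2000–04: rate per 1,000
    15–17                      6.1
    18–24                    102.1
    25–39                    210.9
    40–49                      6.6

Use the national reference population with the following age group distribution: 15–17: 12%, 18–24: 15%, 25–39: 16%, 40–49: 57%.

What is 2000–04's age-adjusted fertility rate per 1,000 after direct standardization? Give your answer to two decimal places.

Standard weights: 0.12, 0.15, 0.16, 0.57.
Standardized rate: 0.1200×6.1 + 0.1500×102.1 + 0.1600×210.9 + 0.5700×6.6 = 53.5530 per 1,000.

53.55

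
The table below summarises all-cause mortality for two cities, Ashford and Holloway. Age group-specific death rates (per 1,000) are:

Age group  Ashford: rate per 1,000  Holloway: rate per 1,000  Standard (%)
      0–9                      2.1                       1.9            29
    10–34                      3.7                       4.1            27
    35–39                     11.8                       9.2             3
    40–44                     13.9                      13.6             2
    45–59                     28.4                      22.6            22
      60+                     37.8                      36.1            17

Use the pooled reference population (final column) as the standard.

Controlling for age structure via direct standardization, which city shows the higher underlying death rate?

Ashford

Standard weights: 0.29, 0.27, 0.03, 0.02, 0.22, 0.17.
Ashford: 0.2900×2.1 + 0.2700×3.7 + 0.0300×11.8 + 0.0200×13.9 + 0.2200×28.4 + 0.1700×37.8 = 14.9140 per 1,000.
Holloway: 0.2900×1.9 + 0.2700×4.1 + 0.0300×9.2 + 0.0200×13.6 + 0.2200×22.6 + 0.1700×36.1 = 13.3150 per 1,000.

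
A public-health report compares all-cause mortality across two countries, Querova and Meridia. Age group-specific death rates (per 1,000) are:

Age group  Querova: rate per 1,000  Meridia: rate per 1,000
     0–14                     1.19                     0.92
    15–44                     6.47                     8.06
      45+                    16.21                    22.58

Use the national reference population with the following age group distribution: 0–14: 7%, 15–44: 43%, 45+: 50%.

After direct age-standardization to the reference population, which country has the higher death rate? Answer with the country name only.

Standard weights: 0.07, 0.43, 0.50.
Querova: 0.0700×1.19 + 0.4300×6.47 + 0.5000×16.21 = 10.9704 per 1,000.
Meridia: 0.0700×0.92 + 0.4300×8.06 + 0.5000×22.58 = 14.8202 per 1,000.

Meridia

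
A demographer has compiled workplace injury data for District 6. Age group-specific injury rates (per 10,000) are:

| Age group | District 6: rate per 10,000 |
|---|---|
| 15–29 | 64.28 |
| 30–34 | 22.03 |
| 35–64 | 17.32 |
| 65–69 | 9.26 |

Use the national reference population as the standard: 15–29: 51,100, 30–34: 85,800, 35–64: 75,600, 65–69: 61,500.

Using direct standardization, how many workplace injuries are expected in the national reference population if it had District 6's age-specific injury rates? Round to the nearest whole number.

Expected workplace injuries = Σ (standard pop × age-specific rate ÷ 10,000)
= 51,100×64.28/10,000 + 85,800×22.03/10,000 + 75,600×17.32/10,000 + 61,500×9.26/10,000
= 328.47 + 189.02 + 130.94 + 56.95 = 705.38.

705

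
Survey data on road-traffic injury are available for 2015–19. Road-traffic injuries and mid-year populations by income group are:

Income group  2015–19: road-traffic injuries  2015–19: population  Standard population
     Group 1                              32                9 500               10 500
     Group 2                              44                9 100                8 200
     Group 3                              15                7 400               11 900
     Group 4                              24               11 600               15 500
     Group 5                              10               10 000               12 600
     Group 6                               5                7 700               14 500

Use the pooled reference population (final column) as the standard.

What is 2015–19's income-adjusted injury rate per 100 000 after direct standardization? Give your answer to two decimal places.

209.32

Income-specific rates per 100 000 for 2015–19: 336.84, 483.52, 202.70, 206.90, 100.00, 64.94.
Standard total = 73 200; weights = 0.1434, 0.1120, 0.1626, 0.2117, 0.1721, 0.1981.
Standardized rate: 0.1434×336.84 + 0.1120×483.52 + 0.1626×202.70 + 0.2117×206.90 + 0.1721×100.00 + 0.1981×64.94 = 209.3210 per 100 000.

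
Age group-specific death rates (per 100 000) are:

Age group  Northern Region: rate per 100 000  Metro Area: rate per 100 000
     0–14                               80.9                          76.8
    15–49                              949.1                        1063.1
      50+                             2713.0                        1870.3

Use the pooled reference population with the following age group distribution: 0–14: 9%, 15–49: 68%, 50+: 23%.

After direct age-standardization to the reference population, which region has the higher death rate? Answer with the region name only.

Northern Region

Standard weights: 0.09, 0.68, 0.23.
The Northern Region: 0.0900×80.9 + 0.6800×949.1 + 0.2300×2713.0 = 1276.6590 per 100 000.
The Metro Area: 0.0900×76.8 + 0.6800×1063.1 + 0.2300×1870.3 = 1159.9890 per 100 000.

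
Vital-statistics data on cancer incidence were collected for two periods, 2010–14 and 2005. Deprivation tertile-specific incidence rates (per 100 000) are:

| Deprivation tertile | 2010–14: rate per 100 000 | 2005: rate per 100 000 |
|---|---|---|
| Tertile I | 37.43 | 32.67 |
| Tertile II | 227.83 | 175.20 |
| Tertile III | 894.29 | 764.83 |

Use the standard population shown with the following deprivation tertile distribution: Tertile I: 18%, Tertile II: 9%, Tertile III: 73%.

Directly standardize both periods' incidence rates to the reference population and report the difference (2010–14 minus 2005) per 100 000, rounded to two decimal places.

Standard weights: 0.18, 0.09, 0.73.
2010–14: 0.1800×37.43 + 0.0900×227.83 + 0.7300×894.29 = 680.0738 per 100 000.
2005: 0.1800×32.67 + 0.0900×175.20 + 0.7300×764.83 = 579.9745 per 100 000.
Difference = 680.0738 − 579.9745 = 100.0993.

100.10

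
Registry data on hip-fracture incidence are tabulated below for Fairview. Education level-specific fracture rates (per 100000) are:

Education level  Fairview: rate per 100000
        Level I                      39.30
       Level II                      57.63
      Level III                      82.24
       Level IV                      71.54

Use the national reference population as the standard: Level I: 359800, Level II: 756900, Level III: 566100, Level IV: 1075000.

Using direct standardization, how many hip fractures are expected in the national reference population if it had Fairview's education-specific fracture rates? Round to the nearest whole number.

Expected hip fractures = Σ (standard pop × education-specific rate ÷ 100000)
= 359800×39.30/100000 + 756900×57.63/100000 + 566100×82.24/100000 + 1075000×71.54/100000
= 141.40 + 436.20 + 465.56 + 769.05 = 1812.22.

1812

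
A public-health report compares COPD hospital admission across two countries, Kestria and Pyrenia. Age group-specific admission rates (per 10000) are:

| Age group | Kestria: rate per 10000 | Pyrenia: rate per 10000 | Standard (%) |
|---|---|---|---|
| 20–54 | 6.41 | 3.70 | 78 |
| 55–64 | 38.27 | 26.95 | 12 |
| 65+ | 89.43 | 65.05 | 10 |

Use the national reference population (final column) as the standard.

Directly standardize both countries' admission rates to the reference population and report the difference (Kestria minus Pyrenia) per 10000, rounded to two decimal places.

5.91

Standard weights: 0.78, 0.12, 0.10.
Kestria: 0.7800×6.41 + 0.1200×38.27 + 0.1000×89.43 = 18.5352 per 10000.
Pyrenia: 0.7800×3.70 + 0.1200×26.95 + 0.1000×65.05 = 12.6250 per 10000.
Difference = 18.5352 − 12.6250 = 5.9102.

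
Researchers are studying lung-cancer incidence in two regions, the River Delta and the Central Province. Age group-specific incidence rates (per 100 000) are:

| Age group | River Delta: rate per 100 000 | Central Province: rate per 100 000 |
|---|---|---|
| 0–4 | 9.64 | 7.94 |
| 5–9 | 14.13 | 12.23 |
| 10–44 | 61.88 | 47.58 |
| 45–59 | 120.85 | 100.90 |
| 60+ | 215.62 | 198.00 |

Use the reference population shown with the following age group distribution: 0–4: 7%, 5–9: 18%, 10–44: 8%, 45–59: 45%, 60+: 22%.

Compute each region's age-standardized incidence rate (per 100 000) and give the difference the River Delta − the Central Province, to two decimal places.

14.46

Standard weights: 0.07, 0.18, 0.08, 0.45, 0.22.
The River Delta: 0.0700×9.64 + 0.1800×14.13 + 0.0800×61.88 + 0.4500×120.85 + 0.2200×215.62 = 109.9875 per 100 000.
The Central Province: 0.0700×7.94 + 0.1800×12.23 + 0.0800×47.58 + 0.4500×100.90 + 0.2200×198.00 = 95.5286 per 100 000.
Difference = 109.9875 − 95.5286 = 14.4589.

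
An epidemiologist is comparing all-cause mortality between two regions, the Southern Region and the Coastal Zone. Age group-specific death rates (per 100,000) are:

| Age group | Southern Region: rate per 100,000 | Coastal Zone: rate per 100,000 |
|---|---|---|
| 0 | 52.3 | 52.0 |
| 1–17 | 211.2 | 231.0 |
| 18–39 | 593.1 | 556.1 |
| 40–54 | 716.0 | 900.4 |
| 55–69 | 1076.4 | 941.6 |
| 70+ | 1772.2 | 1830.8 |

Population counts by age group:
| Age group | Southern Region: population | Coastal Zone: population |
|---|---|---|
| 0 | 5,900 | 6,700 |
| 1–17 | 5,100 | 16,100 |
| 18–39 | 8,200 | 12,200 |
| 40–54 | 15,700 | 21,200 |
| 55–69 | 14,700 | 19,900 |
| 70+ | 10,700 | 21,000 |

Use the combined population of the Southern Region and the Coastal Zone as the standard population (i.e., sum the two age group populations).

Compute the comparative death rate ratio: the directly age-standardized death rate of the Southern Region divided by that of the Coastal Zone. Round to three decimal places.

0.974

Combined standard total = 157,400; weights = 0.0801, 0.1347, 0.1296, 0.2344, 0.2198, 0.2014.
The Southern Region: 0.0801×52.3 + 0.1347×211.2 + 0.1296×593.1 + 0.2344×716.0 + 0.2198×1076.4 + 0.2014×1772.2 = 870.8910 per 100,000.
The Coastal Zone: 0.0801×52.0 + 0.1347×231.0 + 0.1296×556.1 + 0.2344×900.4 + 0.2198×941.6 + 0.2014×1830.8 = 894.1380 per 100,000.
Ratio = 870.8910 ÷ 894.1380 = 0.97400.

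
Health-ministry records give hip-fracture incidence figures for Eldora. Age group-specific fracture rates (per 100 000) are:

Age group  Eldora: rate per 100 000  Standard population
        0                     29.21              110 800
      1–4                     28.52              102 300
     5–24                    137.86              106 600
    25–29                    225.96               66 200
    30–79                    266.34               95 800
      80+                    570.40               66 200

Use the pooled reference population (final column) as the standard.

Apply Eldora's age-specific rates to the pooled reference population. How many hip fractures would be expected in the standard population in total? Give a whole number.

Expected hip fractures = Σ (standard pop × age-specific rate ÷ 100 000)
= 110 800×29.21/100 000 + 102 300×28.52/100 000 + 106 600×137.86/100 000 + 66 200×225.96/100 000 + 95 800×266.34/100 000 + 66 200×570.40/100 000
= 32.36 + 29.18 + 146.96 + 149.59 + 255.15 + 377.60 = 990.84.

991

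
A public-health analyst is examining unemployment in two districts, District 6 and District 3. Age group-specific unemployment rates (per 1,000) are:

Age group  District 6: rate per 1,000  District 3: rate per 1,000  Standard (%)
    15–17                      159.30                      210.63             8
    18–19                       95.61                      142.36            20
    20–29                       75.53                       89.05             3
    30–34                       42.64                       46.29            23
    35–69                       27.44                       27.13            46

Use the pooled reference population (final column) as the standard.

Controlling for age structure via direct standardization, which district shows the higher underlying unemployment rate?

Standard weights: 0.08, 0.20, 0.03, 0.23, 0.46.
District 6: 0.0800×159.30 + 0.2000×95.61 + 0.0300×75.53 + 0.2300×42.64 + 0.4600×27.44 = 56.5615 per 1,000.
District 3: 0.0800×210.63 + 0.2000×142.36 + 0.0300×89.05 + 0.2300×46.29 + 0.4600×27.13 = 71.1204 per 1,000.

District 3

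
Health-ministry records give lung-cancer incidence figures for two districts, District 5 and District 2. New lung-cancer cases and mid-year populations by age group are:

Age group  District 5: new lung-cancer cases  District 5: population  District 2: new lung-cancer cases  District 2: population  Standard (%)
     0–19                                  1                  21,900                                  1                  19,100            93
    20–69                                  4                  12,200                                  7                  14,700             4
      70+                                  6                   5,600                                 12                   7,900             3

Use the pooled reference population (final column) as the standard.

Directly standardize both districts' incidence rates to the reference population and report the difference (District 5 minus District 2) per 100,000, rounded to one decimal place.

Age-specific rates per 100,000 for District 5: 4.57, 32.79, 107.14.
For District 2: 5.24, 47.62, 151.90.
Standard weights: 0.93, 0.04, 0.03.
District 5: 0.9300×4.57 + 0.0400×32.79 + 0.0300×107.14 = 8.7723 per 100,000.
District 2: 0.9300×5.24 + 0.0400×47.62 + 0.0300×151.90 = 11.3308 per 100,000.
Difference = 8.7723 − 11.3308 = -2.5585.

-2.6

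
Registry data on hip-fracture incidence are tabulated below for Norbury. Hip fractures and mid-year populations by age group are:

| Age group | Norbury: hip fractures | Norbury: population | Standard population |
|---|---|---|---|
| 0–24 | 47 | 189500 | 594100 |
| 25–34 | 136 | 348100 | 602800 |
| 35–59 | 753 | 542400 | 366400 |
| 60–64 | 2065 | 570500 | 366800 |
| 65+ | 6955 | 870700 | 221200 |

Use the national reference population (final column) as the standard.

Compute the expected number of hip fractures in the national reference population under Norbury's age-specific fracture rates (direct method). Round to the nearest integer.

Age-specific rates per 100000 for Norbury: 24.80, 39.07, 138.83, 361.96, 798.78.
Expected hip fractures = Σ (standard pop × age-specific rate ÷ 100000)
= 594100×24.80/100000 + 602800×39.07/100000 + 366400×138.83/100000 + 366800×361.96/100000 + 221200×798.78/100000
= 147.35 + 235.51 + 508.66 + 1327.68 + 1766.91 = 3986.11.

3986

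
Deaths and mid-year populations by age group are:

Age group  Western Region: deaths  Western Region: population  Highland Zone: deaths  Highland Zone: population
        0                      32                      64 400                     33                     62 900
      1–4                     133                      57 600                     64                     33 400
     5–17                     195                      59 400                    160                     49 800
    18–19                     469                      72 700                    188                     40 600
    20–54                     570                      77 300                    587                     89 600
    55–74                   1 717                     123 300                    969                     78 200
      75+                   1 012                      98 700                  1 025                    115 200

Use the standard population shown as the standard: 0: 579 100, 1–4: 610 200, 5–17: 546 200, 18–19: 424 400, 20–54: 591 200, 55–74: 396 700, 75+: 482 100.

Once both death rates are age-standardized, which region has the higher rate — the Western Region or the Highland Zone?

Western Region

Age-specific rates per 100 000 for the Western Region: 49.69, 230.90, 328.28, 645.12, 737.39, 1392.54, 1025.33.
For the Highland Zone: 52.46, 191.62, 321.29, 463.05, 655.13, 1239.13, 889.76.
Standard total = 3 629 900; weights = 0.1595, 0.1681, 0.1505, 0.1169, 0.1629, 0.1093, 0.1328.
The Western Region: 0.1595×49.69 + 0.1681×230.90 + 0.1505×328.28 + 0.1169×645.12 + 0.1629×737.39 + 0.1093×1392.54 + 0.1328×1025.33 = 580.0276 per 100 000.
The Highland Zone: 0.1595×52.46 + 0.1681×191.62 + 0.1505×321.29 + 0.1169×463.05 + 0.1629×655.13 + 0.1093×1239.13 + 0.1328×889.76 = 503.3590 per 100 000.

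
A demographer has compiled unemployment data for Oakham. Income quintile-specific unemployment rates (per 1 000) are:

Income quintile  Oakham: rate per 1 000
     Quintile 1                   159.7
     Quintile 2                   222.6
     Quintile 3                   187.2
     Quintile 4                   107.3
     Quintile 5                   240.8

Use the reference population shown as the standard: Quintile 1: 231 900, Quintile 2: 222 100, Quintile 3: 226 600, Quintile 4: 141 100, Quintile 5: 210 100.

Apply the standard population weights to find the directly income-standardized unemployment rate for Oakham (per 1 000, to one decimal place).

Standard total = 1 031 800; weights = 0.2248, 0.2153, 0.2196, 0.1368, 0.2036.
Standardized rate: 0.2248×159.7 + 0.2153×222.6 + 0.2196×187.2 + 0.1368×107.3 + 0.2036×240.8 = 188.6272 per 1 000.

188.6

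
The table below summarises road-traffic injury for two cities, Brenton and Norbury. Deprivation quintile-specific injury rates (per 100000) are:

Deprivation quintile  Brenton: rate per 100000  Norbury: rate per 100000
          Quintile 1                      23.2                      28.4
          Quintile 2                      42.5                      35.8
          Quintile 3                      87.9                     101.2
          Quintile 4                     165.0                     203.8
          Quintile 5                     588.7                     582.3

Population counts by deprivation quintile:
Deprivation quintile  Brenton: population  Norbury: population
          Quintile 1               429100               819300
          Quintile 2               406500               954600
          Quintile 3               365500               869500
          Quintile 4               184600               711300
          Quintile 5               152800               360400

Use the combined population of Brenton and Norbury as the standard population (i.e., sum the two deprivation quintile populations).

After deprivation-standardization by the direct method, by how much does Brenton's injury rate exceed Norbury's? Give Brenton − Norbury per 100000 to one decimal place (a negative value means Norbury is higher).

Combined standard total = 5253600; weights = 0.2376, 0.2591, 0.2351, 0.1705, 0.0977.
Brenton: 0.2376×23.2 + 0.2591×42.5 + 0.2351×87.9 + 0.1705×165.0 + 0.0977×588.7 = 122.8321 per 100000.
Norbury: 0.2376×28.4 + 0.2591×35.8 + 0.2351×101.2 + 0.1705×203.8 + 0.0977×582.3 = 131.4498 per 100000.
Difference = 122.8321 − 131.4498 = -8.6178.

-8.6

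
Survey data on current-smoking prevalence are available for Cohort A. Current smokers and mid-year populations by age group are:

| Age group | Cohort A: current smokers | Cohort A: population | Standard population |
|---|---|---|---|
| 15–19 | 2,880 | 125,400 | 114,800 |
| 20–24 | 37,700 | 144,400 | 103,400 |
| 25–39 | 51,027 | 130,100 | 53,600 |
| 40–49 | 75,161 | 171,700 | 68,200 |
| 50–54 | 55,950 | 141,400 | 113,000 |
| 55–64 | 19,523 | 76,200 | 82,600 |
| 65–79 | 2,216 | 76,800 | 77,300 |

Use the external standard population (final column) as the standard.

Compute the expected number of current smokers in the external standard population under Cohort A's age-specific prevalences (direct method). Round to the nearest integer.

Age-specific rates per 1,000 for Cohort A: 22.967, 261.080, 392.214, 437.746, 395.686, 256.207, 28.854.
Expected current smokers = Σ (standard pop × age-specific rate ÷ 1,000)
= 114,800×22.967/1,000 + 103,400×261.080/1,000 + 53,600×392.214/1,000 + 68,200×437.746/1,000 + 113,000×395.686/1,000 + 82,600×256.207/1,000 + 77,300×28.854/1,000
= 2636.56 + 26995.71 + 21022.65 + 29854.28 + 44712.52 + 21162.73 + 2230.43 = 148614.87.

148615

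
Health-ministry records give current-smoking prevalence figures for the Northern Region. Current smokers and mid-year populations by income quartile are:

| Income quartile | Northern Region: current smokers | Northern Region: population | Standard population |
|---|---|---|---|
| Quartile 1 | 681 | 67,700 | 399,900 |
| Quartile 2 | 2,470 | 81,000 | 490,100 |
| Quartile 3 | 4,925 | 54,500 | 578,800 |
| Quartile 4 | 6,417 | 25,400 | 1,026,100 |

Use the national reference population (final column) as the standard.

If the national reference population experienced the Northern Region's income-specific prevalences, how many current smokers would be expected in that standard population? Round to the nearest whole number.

330504

Income-specific rates per 1,000 for the Northern Region: 10.059, 30.494, 90.367, 252.638.
Expected current smokers = Σ (standard pop × income-specific rate ÷ 1,000)
= 399,900×10.059/1,000 + 490,100×30.494/1,000 + 578,800×90.367/1,000 + 1,026,100×252.638/1,000
= 4022.63 + 14945.02 + 52304.40 + 259231.64 = 330503.70.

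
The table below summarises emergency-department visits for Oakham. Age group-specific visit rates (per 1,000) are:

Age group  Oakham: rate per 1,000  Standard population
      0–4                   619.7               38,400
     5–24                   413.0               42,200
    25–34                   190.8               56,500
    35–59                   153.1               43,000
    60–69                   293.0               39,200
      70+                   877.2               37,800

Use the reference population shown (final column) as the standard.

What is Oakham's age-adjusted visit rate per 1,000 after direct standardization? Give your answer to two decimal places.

401.53

Standard total = 257,100; weights = 0.1494, 0.1641, 0.2198, 0.1673, 0.1525, 0.1470.
Standardized rate: 0.1494×619.7 + 0.1641×413.0 + 0.2198×190.8 + 0.1673×153.1 + 0.1525×293.0 + 0.1470×877.2 = 401.5260 per 1,000.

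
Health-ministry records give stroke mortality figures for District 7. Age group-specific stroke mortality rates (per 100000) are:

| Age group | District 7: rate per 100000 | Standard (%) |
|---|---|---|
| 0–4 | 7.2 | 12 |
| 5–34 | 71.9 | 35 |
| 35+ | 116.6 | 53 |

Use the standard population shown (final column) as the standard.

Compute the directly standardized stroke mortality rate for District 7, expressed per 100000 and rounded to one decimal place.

87.8

Standard weights: 0.12, 0.35, 0.53.
Standardized rate: 0.1200×7.2 + 0.3500×71.9 + 0.5300×116.6 = 87.8270 per 100000.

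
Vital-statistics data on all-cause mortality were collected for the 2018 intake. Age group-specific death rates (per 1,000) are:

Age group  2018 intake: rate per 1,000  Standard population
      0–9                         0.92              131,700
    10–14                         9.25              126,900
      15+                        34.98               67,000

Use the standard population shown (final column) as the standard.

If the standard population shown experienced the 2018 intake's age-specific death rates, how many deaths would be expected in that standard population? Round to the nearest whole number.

Expected deaths = Σ (standard pop × age-specific rate ÷ 1,000)
= 131,700×0.92/1,000 + 126,900×9.25/1,000 + 67,000×34.98/1,000
= 121.16 + 1173.83 + 2343.66 = 3638.65.

3639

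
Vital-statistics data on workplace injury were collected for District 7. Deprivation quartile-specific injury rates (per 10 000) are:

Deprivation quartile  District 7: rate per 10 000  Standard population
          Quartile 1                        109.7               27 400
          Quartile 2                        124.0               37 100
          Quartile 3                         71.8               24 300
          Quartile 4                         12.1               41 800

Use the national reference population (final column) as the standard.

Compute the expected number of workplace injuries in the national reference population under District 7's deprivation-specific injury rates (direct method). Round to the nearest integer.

986

Expected workplace injuries = Σ (standard pop × deprivation-specific rate ÷ 10 000)
= 27 400×109.7/10 000 + 37 100×124.0/10 000 + 24 300×71.8/10 000 + 41 800×12.1/10 000
= 300.58 + 460.04 + 174.47 + 50.58 = 985.67.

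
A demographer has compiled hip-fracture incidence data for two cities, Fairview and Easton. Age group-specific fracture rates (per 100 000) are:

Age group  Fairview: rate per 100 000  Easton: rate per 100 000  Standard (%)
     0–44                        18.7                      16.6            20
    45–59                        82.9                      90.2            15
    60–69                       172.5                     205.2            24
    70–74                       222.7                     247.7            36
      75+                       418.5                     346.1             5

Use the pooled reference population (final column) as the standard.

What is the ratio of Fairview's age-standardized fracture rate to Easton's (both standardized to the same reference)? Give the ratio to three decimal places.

Standard weights: 0.20, 0.15, 0.24, 0.36, 0.05.
Fairview: 0.2000×18.7 + 0.1500×82.9 + 0.2400×172.5 + 0.3600×222.7 + 0.0500×418.5 = 158.6720 per 100 000.
Easton: 0.2000×16.6 + 0.1500×90.2 + 0.2400×205.2 + 0.3600×247.7 + 0.0500×346.1 = 172.5750 per 100 000.
Ratio = 158.6720 ÷ 172.5750 = 0.91944.

0.919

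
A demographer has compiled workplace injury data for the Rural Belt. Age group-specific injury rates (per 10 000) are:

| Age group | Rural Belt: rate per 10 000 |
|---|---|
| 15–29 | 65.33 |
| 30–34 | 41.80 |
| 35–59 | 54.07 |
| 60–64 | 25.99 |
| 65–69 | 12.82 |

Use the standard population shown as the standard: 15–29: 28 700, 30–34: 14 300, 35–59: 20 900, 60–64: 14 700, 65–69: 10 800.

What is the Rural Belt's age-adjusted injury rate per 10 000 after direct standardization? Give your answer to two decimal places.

46.12

Standard total = 89 400; weights = 0.3210, 0.1600, 0.2338, 0.1644, 0.1208.
Standardized rate: 0.3210×65.33 + 0.1600×41.80 + 0.2338×54.07 + 0.1644×25.99 + 0.1208×12.82 = 46.1217 per 10 000.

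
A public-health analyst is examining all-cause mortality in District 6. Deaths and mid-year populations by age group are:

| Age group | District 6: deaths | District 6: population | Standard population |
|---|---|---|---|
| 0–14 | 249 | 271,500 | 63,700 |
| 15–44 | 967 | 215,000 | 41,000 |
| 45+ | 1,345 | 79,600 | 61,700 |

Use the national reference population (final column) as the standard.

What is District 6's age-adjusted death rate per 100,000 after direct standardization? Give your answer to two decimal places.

772.46

Age-specific rates per 100,000 for District 6: 91.71, 449.77, 1689.70.
Standard total = 166,400; weights = 0.3828, 0.2464, 0.3708.
Standardized rate: 0.3828×91.71 + 0.2464×449.77 + 0.3708×1689.70 = 772.4577 per 100,000.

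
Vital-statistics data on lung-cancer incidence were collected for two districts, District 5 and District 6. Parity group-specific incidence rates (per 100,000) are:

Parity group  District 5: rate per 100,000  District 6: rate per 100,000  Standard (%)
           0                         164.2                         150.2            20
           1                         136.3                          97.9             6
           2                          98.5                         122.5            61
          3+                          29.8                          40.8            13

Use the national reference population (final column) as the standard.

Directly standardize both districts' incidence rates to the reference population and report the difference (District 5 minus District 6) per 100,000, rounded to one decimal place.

-11.0

Standard weights: 0.20, 0.06, 0.61, 0.13.
District 5: 0.2000×164.2 + 0.0600×136.3 + 0.6100×98.5 + 0.1300×29.8 = 104.9770 per 100,000.
District 6: 0.2000×150.2 + 0.0600×97.9 + 0.6100×122.5 + 0.1300×40.8 = 115.9430 per 100,000.
Difference = 104.9770 − 115.9430 = -10.9660.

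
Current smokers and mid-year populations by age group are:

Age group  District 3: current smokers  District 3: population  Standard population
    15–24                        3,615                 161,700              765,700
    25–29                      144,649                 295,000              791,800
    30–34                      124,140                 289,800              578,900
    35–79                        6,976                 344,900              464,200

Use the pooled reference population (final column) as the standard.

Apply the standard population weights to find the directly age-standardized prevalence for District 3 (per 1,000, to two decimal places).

Age-specific rates per 1,000 for District 3: 22.356, 490.336, 428.364, 20.226.
Standard total = 2,600,600; weights = 0.2944, 0.3045, 0.2226, 0.1785.
Standardized rate: 0.2944×22.356 + 0.3045×490.336 + 0.2226×428.364 + 0.1785×20.226 = 254.8393 per 1,000.

254.84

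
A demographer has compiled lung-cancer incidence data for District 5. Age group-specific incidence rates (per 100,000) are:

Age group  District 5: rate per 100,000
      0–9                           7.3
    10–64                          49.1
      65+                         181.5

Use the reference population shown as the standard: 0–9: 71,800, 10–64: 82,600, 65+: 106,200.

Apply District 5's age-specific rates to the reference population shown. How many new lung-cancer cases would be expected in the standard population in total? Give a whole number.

Expected new lung-cancer cases = Σ (standard pop × age-specific rate ÷ 100,000)
= 71,800×7.3/100,000 + 82,600×49.1/100,000 + 106,200×181.5/100,000
= 5.24 + 40.56 + 192.75 = 238.55.

239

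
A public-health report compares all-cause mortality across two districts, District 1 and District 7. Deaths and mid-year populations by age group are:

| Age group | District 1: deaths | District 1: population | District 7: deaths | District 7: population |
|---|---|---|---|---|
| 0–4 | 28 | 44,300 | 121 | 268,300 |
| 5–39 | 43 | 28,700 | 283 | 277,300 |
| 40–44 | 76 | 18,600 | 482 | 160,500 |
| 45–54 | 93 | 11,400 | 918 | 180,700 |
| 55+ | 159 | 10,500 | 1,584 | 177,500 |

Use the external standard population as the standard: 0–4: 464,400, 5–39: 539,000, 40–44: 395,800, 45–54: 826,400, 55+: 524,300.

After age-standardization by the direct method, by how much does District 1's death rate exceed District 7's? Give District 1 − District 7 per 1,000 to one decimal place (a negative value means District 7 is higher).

Age-specific rates per 1,000 for District 1: 0.632, 1.498, 4.086, 8.158, 15.143.
For District 7: 0.451, 1.021, 3.003, 5.080, 8.924.
Standard total = 2,749,900; weights = 0.1689, 0.1960, 0.1439, 0.3005, 0.1907.
District 1: 0.1689×0.632 + 0.1960×1.498 + 0.1439×4.086 + 0.3005×8.158 + 0.1907×15.143 = 6.3273 per 1,000.
District 7: 0.1689×0.451 + 0.1960×1.021 + 0.1439×3.003 + 0.3005×5.080 + 0.1907×8.924 = 3.9366 per 1,000.
Difference = 6.3273 − 3.9366 = 2.3907.

2.4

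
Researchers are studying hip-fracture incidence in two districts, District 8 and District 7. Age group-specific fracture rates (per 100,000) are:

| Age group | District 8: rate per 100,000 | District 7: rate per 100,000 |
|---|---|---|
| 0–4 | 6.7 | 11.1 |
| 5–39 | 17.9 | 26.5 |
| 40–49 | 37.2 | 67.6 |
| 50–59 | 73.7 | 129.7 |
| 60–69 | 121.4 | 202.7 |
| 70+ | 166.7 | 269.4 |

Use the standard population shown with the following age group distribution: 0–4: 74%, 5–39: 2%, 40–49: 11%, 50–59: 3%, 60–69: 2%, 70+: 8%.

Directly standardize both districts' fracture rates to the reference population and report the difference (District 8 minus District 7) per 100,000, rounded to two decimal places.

-18.29

Standard weights: 0.74, 0.02, 0.11, 0.03, 0.02, 0.08.
District 8: 0.7400×6.7 + 0.0200×17.9 + 0.1100×37.2 + 0.0300×73.7 + 0.0200×121.4 + 0.0800×166.7 = 27.3830 per 100,000.
District 7: 0.7400×11.1 + 0.0200×26.5 + 0.1100×67.6 + 0.0300×129.7 + 0.0200×202.7 + 0.0800×269.4 = 45.6770 per 100,000.
Difference = 27.3830 − 45.6770 = -18.2940.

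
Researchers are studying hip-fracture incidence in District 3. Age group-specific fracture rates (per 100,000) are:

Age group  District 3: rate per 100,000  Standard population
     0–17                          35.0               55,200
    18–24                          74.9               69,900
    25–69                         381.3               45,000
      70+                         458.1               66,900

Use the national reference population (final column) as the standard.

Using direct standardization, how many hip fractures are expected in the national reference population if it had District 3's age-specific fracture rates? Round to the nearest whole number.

550

Expected hip fractures = Σ (standard pop × age-specific rate ÷ 100,000)
= 55,200×35.0/100,000 + 69,900×74.9/100,000 + 45,000×381.3/100,000 + 66,900×458.1/100,000
= 19.32 + 52.36 + 171.59 + 306.47 = 549.73.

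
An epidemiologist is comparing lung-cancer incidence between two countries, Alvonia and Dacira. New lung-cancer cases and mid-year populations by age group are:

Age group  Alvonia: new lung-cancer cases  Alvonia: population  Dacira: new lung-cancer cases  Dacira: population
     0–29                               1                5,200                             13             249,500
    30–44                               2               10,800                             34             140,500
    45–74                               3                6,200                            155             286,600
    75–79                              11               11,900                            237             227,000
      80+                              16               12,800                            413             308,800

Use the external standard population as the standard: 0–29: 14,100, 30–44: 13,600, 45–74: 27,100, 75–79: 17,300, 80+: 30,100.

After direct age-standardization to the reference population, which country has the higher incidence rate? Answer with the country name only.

Age-specific rates per 100,000 for Alvonia: 19.23, 18.52, 48.39, 92.44, 125.00.
For Dacira: 5.21, 24.20, 54.08, 104.41, 133.74.
Standard total = 102,200; weights = 0.1380, 0.1331, 0.2652, 0.1693, 0.2945.
Alvonia: 0.1380×19.23 + 0.1331×18.52 + 0.2652×48.39 + 0.1693×92.44 + 0.2945×125.00 = 70.4105 per 100,000.
Dacira: 0.1380×5.21 + 0.1331×24.20 + 0.2652×54.08 + 0.1693×104.41 + 0.2945×133.74 = 75.3434 per 100,000.
The crude rates (70.36 vs 70.27) would put Alvonia higher, but that reflects its age composition; once standardized to a common age structure, Dacira has the higher underlying rate.

Dacira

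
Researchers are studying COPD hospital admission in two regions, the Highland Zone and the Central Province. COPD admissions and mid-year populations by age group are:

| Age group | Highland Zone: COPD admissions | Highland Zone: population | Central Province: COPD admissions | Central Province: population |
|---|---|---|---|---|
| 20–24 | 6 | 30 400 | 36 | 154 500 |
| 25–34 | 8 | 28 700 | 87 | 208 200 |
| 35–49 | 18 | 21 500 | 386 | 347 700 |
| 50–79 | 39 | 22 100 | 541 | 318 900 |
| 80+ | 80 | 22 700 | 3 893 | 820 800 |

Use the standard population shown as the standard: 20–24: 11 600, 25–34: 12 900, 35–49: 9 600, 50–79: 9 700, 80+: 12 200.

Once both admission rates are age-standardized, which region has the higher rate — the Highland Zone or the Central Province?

Age-specific rates per 10 000 for the Highland Zone: 1.97, 2.79, 8.37, 17.65, 35.24.
For the Central Province: 2.33, 4.18, 11.10, 16.96, 47.43.
Standard total = 56 000; weights = 0.2071, 0.2304, 0.1714, 0.1732, 0.2179.
The Highland Zone: 0.2071×1.97 + 0.2304×2.79 + 0.1714×8.37 + 0.1732×17.65 + 0.2179×35.24 = 13.2207 per 10 000.
The Central Province: 0.2071×2.33 + 0.2304×4.18 + 0.1714×11.10 + 0.1732×16.96 + 0.2179×47.43 = 16.6197 per 10 000.

Central Province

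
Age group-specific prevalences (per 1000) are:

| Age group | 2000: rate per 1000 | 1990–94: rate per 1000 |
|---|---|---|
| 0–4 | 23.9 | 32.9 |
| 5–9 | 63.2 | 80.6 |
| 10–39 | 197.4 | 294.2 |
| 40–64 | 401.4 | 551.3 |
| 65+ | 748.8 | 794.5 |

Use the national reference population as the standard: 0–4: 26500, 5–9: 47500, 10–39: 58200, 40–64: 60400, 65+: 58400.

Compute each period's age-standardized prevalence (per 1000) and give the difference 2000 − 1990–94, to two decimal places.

-73.39

Standard total = 251000; weights = 0.1056, 0.1892, 0.2319, 0.2406, 0.2327.
2000: 0.1056×23.9 + 0.1892×63.2 + 0.2319×197.4 + 0.2406×401.4 + 0.2327×748.8 = 331.0698 per 1000.
1990–94: 0.1056×32.9 + 0.1892×80.6 + 0.2319×294.2 + 0.2406×551.3 + 0.2327×794.5 = 404.4626 per 1000.
Difference = 331.0698 − 404.4626 = -73.3928.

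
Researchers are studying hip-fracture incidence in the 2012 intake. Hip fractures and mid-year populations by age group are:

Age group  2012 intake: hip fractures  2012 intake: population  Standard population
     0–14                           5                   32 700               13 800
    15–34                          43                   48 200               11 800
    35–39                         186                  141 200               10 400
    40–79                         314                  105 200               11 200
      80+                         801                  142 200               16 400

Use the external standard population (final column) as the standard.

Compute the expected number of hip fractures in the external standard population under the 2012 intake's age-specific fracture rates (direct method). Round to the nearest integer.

152

Age-specific rates per 100 000 for the 2012 intake: 15.29, 89.21, 131.73, 298.48, 563.29.
Expected hip fractures = Σ (standard pop × age-specific rate ÷ 100 000)
= 13 800×15.29/100 000 + 11 800×89.21/100 000 + 10 400×131.73/100 000 + 11 200×298.48/100 000 + 16 400×563.29/100 000
= 2.11 + 10.53 + 13.70 + 33.43 + 92.38 = 152.15.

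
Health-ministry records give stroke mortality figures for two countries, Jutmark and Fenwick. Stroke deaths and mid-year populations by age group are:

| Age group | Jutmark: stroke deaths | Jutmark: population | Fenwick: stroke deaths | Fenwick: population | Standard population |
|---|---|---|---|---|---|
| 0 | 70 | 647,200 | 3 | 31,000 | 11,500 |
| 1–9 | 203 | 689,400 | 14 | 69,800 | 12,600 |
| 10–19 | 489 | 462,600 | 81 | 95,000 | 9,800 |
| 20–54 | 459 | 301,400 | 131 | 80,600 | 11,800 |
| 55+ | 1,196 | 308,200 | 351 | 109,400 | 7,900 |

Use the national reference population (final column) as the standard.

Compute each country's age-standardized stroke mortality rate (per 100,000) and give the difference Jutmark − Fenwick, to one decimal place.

13.8

Age-specific rates per 100,000 for Jutmark: 10.82, 29.45, 105.71, 152.29, 388.06.
For Fenwick: 9.68, 20.06, 85.26, 162.53, 320.84.
Standard total = 53,600; weights = 0.2146, 0.2351, 0.1828, 0.2201, 0.1474.
Jutmark: 0.2146×10.82 + 0.2351×29.45 + 0.1828×105.71 + 0.2201×152.29 + 0.1474×388.06 = 119.2913 per 100,000.
Fenwick: 0.2146×9.68 + 0.2351×20.06 + 0.1828×85.26 + 0.2201×162.53 + 0.1474×320.84 = 105.4496 per 100,000.
Difference = 119.2913 − 105.4496 = 13.8416.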